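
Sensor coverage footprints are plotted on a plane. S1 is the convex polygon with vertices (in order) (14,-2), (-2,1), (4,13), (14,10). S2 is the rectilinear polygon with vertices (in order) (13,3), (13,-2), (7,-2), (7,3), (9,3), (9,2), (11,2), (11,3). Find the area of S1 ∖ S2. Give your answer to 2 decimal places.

|S1| = 165, |S1∩S2| = 23.5.
|S1 ∖ S2| = |S1| − |S1∩S2| = 165 − 23.5 = 141.50.

141.50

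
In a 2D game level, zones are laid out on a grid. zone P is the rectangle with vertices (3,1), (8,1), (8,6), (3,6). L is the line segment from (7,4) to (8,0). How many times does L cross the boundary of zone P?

The segment meets the boundary at (7.75,1).

1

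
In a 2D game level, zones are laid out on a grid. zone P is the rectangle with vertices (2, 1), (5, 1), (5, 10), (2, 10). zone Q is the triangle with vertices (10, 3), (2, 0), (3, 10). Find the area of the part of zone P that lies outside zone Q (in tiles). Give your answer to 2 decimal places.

6.97

|zone P| = 27, |zone P∩zone Q| = 20.0292.
|zone P ∖ zone Q| = |zone P| − |zone P∩zone Q| = 27 − 20.0292 = 6.97.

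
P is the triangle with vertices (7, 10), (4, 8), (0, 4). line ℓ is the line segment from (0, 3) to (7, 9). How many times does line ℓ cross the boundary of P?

The segment lies entirely outside P and never meets its boundary.

0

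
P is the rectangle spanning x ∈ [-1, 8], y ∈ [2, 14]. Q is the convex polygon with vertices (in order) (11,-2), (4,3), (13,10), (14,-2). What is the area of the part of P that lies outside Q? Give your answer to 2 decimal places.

98.48

|P| = 108, |P∩Q| = 9.5222.
|P ∖ Q| = |P| − |P∩Q| = 108 − 9.5222 = 98.48.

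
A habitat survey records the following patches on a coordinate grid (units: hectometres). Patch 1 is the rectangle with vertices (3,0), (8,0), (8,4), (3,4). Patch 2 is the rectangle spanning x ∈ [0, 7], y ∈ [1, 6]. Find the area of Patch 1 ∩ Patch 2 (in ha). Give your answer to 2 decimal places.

12.00

|Patch 1∩Patch 2|: x∈[3,7], y∈[1,4] → 4·3 = 12.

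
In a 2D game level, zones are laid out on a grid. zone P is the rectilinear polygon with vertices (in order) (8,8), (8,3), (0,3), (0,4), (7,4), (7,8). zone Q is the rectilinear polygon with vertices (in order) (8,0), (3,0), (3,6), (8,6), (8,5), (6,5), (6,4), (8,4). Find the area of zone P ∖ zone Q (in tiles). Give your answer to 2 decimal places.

6.00

|zone P| = 12, |zone P∩zone Q| = 6.
|zone P ∖ zone Q| = |zone P| − |zone P∩zone Q| = 12 − 6 = 6.00.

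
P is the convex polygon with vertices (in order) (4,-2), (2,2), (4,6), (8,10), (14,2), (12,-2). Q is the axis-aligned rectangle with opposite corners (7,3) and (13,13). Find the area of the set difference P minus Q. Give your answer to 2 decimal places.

|P| = 92, |P∩Q| = 24.8333.
|P ∖ Q| = |P| − |P∩Q| = 92 − 24.8333 = 67.17.

67.17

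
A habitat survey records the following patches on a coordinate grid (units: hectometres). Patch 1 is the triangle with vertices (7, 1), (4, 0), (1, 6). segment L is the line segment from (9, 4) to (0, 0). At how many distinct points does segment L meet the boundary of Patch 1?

2

The segment meets the boundary at (3.273,1.455), (5.348,2.377).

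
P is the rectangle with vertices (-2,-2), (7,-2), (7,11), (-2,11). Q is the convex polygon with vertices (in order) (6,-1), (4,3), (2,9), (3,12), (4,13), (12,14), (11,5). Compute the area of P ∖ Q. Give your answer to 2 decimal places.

76.27

|P| = 117, |P∩Q| = 40.7333.
|P ∖ Q| = |P| − |P∩Q| = 117 − 40.7333 = 76.27.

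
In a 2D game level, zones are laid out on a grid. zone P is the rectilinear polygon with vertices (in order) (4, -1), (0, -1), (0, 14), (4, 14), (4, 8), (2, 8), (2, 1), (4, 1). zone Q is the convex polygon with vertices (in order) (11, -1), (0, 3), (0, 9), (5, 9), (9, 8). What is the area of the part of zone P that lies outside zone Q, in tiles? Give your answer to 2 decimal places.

31.27

|zone P| = 46, |zone P∩zone Q| = 14.7273.
|zone P ∖ zone Q| = |zone P| − |zone P∩zone Q| = 46 − 14.7273 = 31.27.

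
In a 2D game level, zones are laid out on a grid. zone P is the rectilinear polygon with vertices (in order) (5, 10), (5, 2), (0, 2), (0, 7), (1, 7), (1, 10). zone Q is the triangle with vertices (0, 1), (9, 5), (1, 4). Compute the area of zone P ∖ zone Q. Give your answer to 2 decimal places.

|zone P| = 37, |zone P∩zone Q| = 7.9861.
|zone P ∖ zone Q| = |zone P| − |zone P∩zone Q| = 37 − 7.9861 = 29.01.

29.01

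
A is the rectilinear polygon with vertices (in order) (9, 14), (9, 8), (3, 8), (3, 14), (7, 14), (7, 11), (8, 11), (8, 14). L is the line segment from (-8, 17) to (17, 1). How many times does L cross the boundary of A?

2

The segment meets the boundary at (6.062,8), (3,9.96).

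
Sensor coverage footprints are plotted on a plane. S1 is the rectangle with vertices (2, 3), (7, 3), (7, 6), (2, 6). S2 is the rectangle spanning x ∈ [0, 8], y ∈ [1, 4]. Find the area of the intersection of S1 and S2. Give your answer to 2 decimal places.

|S1∩S2|: x∈[2,7], y∈[3,4] → 5·1 = 5.

5.00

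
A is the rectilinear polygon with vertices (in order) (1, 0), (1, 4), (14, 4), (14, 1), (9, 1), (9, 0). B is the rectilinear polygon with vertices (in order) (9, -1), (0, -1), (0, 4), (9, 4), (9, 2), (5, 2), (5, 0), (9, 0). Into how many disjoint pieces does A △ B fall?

A △ B is a single connected region.

1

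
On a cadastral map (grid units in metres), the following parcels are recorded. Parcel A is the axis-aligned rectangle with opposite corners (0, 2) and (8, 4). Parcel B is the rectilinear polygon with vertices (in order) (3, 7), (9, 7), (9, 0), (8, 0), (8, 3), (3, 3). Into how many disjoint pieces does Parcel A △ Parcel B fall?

Parcel A △ Parcel B is a single connected region.

1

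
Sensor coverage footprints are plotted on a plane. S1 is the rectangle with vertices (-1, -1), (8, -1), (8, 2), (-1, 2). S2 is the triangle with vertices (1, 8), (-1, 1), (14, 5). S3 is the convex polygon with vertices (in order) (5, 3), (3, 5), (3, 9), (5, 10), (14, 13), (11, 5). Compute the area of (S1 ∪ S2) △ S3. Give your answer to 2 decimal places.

|S1 ∪ S2| = 73.7679.
|(S1 ∪ S2) ∩ S3| = 21.0058.
|(S1 ∪ S2) △ S3| = 73.7679 + 63.5 − 42.0116 = 95.26.

95.26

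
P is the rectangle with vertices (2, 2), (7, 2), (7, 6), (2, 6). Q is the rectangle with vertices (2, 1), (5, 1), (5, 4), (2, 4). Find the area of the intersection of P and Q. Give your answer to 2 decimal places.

6.00

|P∩Q|: x∈[2,5], y∈[2,4] → 3·2 = 6.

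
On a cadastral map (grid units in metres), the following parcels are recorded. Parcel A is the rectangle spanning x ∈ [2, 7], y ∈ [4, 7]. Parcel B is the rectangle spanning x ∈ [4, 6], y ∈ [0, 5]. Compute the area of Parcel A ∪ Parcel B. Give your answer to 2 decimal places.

23.00

By inclusion–exclusion:
Individual areas: |Parcel A| = 15, |Parcel B| = 10.
|Parcel A∩Parcel B|: x∈[4,6], y∈[4,5] → 2·1 = 2.
|Parcel A ∪ Parcel B| = 25 − 2 = 23.00.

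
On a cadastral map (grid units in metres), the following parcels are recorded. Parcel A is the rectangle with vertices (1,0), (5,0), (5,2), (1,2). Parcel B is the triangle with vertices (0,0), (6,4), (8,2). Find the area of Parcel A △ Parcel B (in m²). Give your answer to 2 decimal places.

|Parcel A| = 8, |Parcel B| = 10, |Parcel A∩Parcel B| = 3.6667.
|Parcel A △ Parcel B| = |Parcel A| + |Parcel B| − 2·|Parcel A∩Parcel B| = 8 + 10 − 7.3333 = 10.67.

10.67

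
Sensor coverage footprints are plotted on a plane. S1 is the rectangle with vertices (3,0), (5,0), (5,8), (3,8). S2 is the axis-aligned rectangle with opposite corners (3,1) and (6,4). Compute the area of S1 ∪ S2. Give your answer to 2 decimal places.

By inclusion–exclusion:
Individual areas: |S1| = 16, |S2| = 9.
|S1∩S2|: x∈[3,5], y∈[1,4] → 2·3 = 6.
|S1 ∪ S2| = 25 − 6 = 19.00.

19.00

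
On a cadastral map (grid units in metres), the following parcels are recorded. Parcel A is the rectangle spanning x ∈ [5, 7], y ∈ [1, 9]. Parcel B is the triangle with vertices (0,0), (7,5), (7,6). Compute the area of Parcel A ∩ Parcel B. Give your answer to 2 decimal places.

The intersection is the polygon with vertices (7,5), (5,3.571), (5,4.286), (7,6).
By the shoelace formula its area is 1.71.

1.71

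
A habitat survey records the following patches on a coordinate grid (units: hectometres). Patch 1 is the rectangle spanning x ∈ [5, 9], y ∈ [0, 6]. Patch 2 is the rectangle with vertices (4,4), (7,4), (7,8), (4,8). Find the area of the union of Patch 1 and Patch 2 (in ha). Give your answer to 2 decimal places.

By inclusion–exclusion:
Individual areas: |Patch 1| = 24, |Patch 2| = 12.
|Patch 1∩Patch 2|: x∈[5,7], y∈[4,6] → 2·2 = 4.
|Patch 1 ∪ Patch 2| = 36 − 4 = 32.00.

32.00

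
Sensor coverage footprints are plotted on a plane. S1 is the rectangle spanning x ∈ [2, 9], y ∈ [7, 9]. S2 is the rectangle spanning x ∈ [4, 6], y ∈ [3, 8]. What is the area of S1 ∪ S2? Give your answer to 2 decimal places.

22.00

By inclusion–exclusion:
Individual areas: |S1| = 14, |S2| = 10.
|S1∩S2|: x∈[4,6], y∈[7,8] → 2·1 = 2.
|S1 ∪ S2| = 24 − 2 = 22.00.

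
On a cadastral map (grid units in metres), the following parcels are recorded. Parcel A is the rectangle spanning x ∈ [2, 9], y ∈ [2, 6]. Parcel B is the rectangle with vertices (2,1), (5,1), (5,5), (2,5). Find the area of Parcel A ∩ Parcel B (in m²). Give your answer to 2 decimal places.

|Parcel A∩Parcel B|: x∈[2,5], y∈[2,5] → 3·3 = 9.

9.00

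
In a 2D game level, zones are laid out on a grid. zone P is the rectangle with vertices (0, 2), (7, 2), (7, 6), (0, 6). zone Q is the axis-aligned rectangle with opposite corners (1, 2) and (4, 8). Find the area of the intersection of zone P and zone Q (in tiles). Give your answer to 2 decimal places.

|zone P∩zone Q|: x∈[1,4], y∈[2,6] → 3·4 = 12.

12.00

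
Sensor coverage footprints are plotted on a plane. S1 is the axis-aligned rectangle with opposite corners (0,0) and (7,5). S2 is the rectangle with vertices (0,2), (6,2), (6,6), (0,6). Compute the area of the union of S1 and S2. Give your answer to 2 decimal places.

41.00

By inclusion–exclusion:
Individual areas: |S1| = 35, |S2| = 24.
|S1∩S2|: x∈[0,6], y∈[2,5] → 6·3 = 18.
|S1 ∪ S2| = 59 − 18 = 41.00.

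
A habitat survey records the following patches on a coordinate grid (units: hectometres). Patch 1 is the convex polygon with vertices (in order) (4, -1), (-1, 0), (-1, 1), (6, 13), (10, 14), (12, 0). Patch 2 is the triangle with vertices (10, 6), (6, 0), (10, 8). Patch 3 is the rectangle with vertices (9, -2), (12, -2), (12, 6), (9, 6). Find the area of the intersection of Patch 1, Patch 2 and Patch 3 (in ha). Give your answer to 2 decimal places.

0.75

The intersection is the polygon with vertices (9,4.5), (9,6), (10,6).
By the shoelace formula its area is 0.75.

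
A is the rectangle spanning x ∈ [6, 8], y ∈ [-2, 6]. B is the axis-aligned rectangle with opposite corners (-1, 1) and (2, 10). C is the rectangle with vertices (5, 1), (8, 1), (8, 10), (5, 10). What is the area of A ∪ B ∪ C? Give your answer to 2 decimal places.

60.00

By inclusion–exclusion:
Individual areas: |A| = 16, |B| = 27, |C| = 27.
|A∩B| = 0 (no overlap).
|A∩C|: x∈[6,8], y∈[1,6] → 2·5 = 10.
|B∩C| = 0 (no overlap).
|A∩B∩C| = 0.
|A ∪ B ∪ C| = 70 − 10 + 0 = 60.00.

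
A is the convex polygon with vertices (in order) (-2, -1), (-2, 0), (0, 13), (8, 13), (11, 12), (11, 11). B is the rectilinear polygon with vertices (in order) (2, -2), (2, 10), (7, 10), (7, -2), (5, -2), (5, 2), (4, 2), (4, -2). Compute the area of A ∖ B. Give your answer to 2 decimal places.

64.50

|A| = 89.5, |A∩B| = 25.
|A ∖ B| = |A| − |A∩B| = 89.5 − 25 = 64.50.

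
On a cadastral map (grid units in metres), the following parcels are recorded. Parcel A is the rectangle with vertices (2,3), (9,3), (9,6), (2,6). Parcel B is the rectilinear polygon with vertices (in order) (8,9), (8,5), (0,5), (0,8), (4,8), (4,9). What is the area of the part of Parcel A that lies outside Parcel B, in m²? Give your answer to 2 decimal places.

15.00

|Parcel A| = 21, |Parcel A∩Parcel B| = 6.
|Parcel A ∖ Parcel B| = |Parcel A| − |Parcel A∩Parcel B| = 21 − 6 = 15.00.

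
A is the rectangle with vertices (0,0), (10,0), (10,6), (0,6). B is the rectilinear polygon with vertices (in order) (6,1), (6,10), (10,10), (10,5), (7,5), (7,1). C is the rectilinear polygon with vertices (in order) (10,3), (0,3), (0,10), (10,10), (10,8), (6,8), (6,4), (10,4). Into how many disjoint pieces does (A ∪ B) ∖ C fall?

(A ∪ B) ∖ C splits into 2 disjoint pieces (area 30, area 16).

2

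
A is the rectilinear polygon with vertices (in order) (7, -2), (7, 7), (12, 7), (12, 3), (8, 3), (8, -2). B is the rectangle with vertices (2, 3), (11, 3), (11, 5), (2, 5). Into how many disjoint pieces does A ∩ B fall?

A ∩ B is a single connected region.

1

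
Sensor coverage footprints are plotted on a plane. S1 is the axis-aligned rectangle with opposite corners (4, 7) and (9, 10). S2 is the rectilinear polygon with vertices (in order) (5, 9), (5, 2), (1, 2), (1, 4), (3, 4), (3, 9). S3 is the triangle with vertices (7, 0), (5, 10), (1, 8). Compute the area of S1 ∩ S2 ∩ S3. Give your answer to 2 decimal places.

2.00

The intersection is the polygon with vertices (4,9), (5,9), (5,7), (4,7).
By the shoelace formula its area is 2.00.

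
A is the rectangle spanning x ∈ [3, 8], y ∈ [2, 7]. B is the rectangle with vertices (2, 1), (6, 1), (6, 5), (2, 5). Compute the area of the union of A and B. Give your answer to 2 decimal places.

32.00

By inclusion–exclusion:
Individual areas: |A| = 25, |B| = 16.
|A∩B|: x∈[3,6], y∈[2,5] → 3·3 = 9.
|A ∪ B| = 41 − 9 = 32.00.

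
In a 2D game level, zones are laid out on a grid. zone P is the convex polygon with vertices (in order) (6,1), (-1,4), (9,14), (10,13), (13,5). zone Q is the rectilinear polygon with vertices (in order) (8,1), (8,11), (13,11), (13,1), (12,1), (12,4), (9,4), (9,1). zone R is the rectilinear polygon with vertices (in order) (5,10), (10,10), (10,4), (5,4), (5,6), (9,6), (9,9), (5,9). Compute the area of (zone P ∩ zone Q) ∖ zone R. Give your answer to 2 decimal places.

|zone P ∩ zone Q| = 28.9464.
|(zone P ∩ zone Q) ∩ zone R| = 9.
|(zone P ∩ zone Q) ∖ zone R| = 28.9464 − 9 = 19.95.

19.95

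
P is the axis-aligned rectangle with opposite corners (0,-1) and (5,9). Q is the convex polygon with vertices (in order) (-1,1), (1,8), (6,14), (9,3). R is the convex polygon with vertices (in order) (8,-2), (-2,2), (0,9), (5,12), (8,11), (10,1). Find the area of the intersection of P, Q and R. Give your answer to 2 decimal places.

33.33

The intersection is the polygon with vertices (5,2.2), (0,1.2), (0,1.2), (0,4.5), (1,8), (1.833,9), (5,9).
By the shoelace formula its area is 33.33.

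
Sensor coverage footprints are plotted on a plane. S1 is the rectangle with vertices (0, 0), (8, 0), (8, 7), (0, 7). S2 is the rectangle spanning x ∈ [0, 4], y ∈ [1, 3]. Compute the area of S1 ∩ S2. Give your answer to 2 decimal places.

|S1∩S2|: x∈[0,4], y∈[1,3] → 4·2 = 8.

8.00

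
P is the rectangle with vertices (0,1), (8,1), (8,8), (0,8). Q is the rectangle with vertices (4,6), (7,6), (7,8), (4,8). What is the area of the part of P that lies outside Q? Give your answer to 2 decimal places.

|P∩Q|: x∈[4,7], y∈[6,8] → 3·2 = 6.
|P| = 56.
|P ∖ Q| = |P| − |P∩Q| = 56 − 6 = 50.00.

50.00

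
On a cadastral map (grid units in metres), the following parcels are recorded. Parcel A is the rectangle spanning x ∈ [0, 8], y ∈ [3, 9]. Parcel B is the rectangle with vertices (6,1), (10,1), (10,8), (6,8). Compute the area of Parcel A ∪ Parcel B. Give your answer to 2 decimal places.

66.00

By inclusion–exclusion:
Individual areas: |Parcel A| = 48, |Parcel B| = 28.
|Parcel A∩Parcel B|: x∈[6,8], y∈[3,8] → 2·5 = 10.
|Parcel A ∪ Parcel B| = 76 − 10 = 66.00.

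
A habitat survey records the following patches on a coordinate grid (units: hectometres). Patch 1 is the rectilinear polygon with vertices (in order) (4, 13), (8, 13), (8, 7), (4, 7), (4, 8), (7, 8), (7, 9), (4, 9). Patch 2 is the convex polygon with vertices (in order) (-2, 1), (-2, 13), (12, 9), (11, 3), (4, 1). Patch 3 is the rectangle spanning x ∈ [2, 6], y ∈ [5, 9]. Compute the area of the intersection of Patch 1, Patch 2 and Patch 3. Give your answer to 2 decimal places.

2.00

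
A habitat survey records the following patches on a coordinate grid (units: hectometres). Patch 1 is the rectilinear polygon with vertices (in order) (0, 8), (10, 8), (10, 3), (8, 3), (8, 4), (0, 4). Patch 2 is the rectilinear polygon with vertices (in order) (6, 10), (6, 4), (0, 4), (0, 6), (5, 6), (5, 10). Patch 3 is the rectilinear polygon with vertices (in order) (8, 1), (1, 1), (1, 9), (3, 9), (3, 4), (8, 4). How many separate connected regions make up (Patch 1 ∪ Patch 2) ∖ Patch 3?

(Patch 1 ∪ Patch 2) ∖ Patch 3 splits into 2 disjoint pieces (area 32, area 4).

2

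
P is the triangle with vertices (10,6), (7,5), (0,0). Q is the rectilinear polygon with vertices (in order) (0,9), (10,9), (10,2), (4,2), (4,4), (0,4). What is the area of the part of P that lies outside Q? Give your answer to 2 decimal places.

|P| = 4, |P∩Q| = 3.0857.
|P ∖ Q| = |P| − |P∩Q| = 4 − 3.0857 = 0.91.

0.91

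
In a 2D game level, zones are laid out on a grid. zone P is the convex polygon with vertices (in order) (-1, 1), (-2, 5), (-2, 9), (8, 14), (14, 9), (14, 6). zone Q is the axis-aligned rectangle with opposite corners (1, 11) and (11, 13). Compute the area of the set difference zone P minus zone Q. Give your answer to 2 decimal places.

|zone P| = 128.5, |zone P∩zone Q| = 12.65.
|zone P ∖ zone Q| = |zone P| − |zone P∩zone Q| = 128.5 − 12.65 = 115.85.

115.85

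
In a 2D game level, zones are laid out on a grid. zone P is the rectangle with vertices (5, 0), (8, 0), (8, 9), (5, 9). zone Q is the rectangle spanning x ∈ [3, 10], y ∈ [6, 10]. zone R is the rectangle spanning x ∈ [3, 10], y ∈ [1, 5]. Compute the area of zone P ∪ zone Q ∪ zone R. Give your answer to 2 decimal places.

By inclusion–exclusion:
Individual areas: |zone P| = 27, |zone Q| = 28, |zone R| = 28.
|zone P∩zone Q|: x∈[5,8], y∈[6,9] → 3·3 = 9.
|zone P∩zone R|: x∈[5,8], y∈[1,5] → 3·4 = 12.
|zone Q∩zone R| = 0 (no overlap).
|zone P∩zone Q∩zone R| = 0.
|zone P ∪ zone Q ∪ zone R| = 83 − 21 + 0 = 62.00.

62.00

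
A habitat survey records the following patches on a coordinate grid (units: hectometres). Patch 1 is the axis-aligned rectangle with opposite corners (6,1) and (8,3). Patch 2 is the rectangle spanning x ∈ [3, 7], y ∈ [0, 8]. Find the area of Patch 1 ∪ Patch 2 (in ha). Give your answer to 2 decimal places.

By inclusion–exclusion:
Individual areas: |Patch 1| = 4, |Patch 2| = 32.
|Patch 1∩Patch 2|: x∈[6,7], y∈[1,3] → 1·2 = 2.
|Patch 1 ∪ Patch 2| = 36 − 2 = 34.00.

34.00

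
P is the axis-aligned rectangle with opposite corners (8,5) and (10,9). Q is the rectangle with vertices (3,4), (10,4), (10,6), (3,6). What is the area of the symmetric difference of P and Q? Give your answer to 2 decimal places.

18.00

|P∩Q|: x∈[8,10], y∈[5,6] → 2·1 = 2.
|P △ Q| = |P| + |Q| − 2·|P∩Q| = 8 + 14 − 4 = 18.00.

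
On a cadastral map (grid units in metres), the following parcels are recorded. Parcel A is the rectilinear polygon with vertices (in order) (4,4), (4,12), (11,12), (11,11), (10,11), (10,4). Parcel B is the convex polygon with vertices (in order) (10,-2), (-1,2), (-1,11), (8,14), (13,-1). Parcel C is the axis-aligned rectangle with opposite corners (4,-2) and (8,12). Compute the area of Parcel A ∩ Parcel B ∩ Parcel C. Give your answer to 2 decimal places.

The intersection is the polygon with vertices (8,12), (8,4), (4,4), (4,12).
By the shoelace formula its area is 32.00.

32.00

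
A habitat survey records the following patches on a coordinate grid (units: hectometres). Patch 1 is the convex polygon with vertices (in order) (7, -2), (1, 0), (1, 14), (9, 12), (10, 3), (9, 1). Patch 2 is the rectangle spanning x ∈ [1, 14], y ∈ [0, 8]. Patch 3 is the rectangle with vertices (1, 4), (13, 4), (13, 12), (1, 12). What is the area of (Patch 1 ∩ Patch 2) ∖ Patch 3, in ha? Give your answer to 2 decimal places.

|Patch 1 ∩ Patch 2| = 68.2778.
|(Patch 1 ∩ Patch 2) ∩ Patch 3| = 34.6667.
|(Patch 1 ∩ Patch 2) ∖ Patch 3| = 68.2778 − 34.6667 = 33.61.

33.61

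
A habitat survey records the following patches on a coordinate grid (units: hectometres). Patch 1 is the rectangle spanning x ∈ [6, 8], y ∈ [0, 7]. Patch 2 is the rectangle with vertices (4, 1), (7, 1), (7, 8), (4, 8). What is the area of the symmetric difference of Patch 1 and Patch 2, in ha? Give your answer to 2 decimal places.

|Patch 1∩Patch 2|: x∈[6,7], y∈[1,7] → 1·6 = 6.
|Patch 1 △ Patch 2| = |Patch 1| + |Patch 2| − 2·|Patch 1∩Patch 2| = 14 + 21 − 12 = 23.00.

23.00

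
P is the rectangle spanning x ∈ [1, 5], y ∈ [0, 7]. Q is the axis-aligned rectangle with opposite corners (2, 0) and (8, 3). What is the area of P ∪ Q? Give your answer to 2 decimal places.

37.00

By inclusion–exclusion:
Individual areas: |P| = 28, |Q| = 18.
|P∩Q|: x∈[2,5], y∈[0,3] → 3·3 = 9.
|P ∪ Q| = 46 − 9 = 37.00.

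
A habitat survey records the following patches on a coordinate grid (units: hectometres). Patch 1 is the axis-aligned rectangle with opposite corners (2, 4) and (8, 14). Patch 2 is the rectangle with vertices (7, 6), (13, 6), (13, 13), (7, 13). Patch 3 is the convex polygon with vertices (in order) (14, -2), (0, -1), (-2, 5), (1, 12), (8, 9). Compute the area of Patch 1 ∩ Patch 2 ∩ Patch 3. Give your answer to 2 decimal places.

3.21

The intersection is the polygon with vertices (7,6), (7,9.429), (8,9), (8,6).
By the shoelace formula its area is 3.21.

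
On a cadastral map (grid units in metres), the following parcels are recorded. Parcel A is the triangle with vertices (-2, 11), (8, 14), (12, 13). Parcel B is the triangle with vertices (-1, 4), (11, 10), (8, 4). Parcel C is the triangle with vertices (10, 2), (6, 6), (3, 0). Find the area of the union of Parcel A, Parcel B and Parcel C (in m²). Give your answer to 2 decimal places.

By inclusion–exclusion:
Individual areas: |Parcel A| = 11, |Parcel B| = 27, |Parcel C| = 18.
|Parcel A∩Parcel B| = 0.
|Parcel A∩Parcel C| = 0.
|Parcel B∩Parcel C| = 3.
|Parcel A∩Parcel B∩Parcel C| = 0.
|Parcel A ∪ Parcel B ∪ Parcel C| = 56 − 3 + 0 = 53.00.

53.00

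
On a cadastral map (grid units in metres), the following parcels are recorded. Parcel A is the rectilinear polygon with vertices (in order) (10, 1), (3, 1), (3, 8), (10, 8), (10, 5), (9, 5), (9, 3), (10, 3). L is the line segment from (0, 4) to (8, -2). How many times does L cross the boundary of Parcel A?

2

The segment meets the boundary at (4,1), (3,1.75).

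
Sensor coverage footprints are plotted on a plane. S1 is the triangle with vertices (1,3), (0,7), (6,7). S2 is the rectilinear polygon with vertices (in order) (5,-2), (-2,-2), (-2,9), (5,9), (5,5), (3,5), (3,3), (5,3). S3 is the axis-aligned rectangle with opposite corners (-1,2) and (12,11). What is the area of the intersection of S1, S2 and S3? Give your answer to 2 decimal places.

11.50

The intersection is the polygon with vertices (5,7), (5,6.2), (3.5,5), (3,5), (3,4.6), (1,3), (0,7).
By the shoelace formula its area is 11.50.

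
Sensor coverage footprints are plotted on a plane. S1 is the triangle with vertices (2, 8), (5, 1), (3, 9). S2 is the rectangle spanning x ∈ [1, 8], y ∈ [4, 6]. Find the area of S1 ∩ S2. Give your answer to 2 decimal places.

The intersection is the polygon with vertices (2.857,6), (3.75,6), (4.25,4), (3.714,4).
By the shoelace formula its area is 1.43.

1.43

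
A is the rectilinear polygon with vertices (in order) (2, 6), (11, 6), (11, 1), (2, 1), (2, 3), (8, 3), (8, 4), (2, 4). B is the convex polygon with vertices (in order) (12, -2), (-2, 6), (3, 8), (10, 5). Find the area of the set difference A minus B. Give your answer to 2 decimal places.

|A| = 39, |A∩B| = 29.0833.
|A ∖ B| = |A| − |A∩B| = 39 − 29.0833 = 9.92.

9.92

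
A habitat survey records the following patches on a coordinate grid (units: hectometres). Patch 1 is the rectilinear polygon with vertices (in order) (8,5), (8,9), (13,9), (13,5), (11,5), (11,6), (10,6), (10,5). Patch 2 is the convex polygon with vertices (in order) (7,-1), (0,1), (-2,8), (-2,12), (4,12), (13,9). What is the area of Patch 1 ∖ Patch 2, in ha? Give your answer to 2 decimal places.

|Patch 1| = 19, |Patch 1∩Patch 2| = 14.3333.
|Patch 1 ∖ Patch 2| = |Patch 1| − |Patch 1∩Patch 2| = 19 − 14.3333 = 4.67.

4.67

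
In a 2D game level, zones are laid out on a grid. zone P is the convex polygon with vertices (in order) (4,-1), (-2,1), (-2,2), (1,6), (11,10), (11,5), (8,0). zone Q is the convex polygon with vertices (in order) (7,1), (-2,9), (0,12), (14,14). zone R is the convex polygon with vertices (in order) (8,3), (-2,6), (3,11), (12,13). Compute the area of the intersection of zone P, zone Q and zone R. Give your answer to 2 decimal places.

The intersection is the polygon with vertices (1.259,6.103), (10.762,9.905), (8,3), (3.094,4.472).
By the shoelace formula its area is 30.21.

30.21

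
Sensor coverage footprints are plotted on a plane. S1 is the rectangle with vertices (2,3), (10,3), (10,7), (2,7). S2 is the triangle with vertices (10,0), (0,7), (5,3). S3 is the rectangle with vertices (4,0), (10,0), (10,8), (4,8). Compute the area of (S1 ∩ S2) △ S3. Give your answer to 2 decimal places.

47.97

|S1 ∩ S2| = 1.2286.
|(S1 ∩ S2) ∩ S3| = 0.6286.
|(S1 ∩ S2) △ S3| = 1.2286 + 48 − 1.2571 = 47.97.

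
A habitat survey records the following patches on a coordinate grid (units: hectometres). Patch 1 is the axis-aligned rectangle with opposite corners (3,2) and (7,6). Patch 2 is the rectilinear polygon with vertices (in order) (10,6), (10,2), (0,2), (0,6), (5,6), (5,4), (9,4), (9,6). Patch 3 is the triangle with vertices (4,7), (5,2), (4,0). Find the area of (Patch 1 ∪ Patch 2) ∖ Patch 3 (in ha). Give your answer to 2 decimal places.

|Patch 1 ∪ Patch 2| = 36.
|(Patch 1 ∪ Patch 2) ∩ Patch 3| = 2.4.
|(Patch 1 ∪ Patch 2) ∖ Patch 3| = 36 − 2.4 = 33.60.

33.60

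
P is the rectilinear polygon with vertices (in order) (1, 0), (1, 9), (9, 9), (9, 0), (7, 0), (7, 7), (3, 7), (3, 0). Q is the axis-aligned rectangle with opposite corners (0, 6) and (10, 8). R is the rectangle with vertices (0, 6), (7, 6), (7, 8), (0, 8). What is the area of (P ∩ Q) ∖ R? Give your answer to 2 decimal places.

|P ∩ Q| = 12.
|(P ∩ Q) ∩ R| = 8.
|(P ∩ Q) ∖ R| = 12 − 8 = 4.00.

4.00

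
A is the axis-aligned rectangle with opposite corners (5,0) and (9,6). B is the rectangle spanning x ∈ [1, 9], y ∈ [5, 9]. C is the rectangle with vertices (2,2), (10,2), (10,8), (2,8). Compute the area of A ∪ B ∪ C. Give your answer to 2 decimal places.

67.00

By inclusion–exclusion:
Individual areas: |A| = 24, |B| = 32, |C| = 48.
|A∩B|: x∈[5,9], y∈[5,6] → 4·1 = 4.
|A∩C|: x∈[5,9], y∈[2,6] → 4·4 = 16.
|B∩C|: x∈[2,9], y∈[5,8] → 7·3 = 21.
|A∩B∩C| = 4.
|A ∪ B ∪ C| = 104 − 41 + 4 = 67.00.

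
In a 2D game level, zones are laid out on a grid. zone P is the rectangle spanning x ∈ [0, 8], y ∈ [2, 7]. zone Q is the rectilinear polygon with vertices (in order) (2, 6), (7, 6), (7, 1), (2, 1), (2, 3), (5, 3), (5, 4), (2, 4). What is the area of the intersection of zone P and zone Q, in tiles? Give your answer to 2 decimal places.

The intersection is the polygon with vertices (2,2), (2,3), (5,3), (5,4), (2,4), (2,6), (7,6), (7,2).
By the shoelace formula its area is 17.00.

17.00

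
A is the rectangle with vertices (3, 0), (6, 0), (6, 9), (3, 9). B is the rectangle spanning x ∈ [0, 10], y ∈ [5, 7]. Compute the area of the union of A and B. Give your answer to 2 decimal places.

By inclusion–exclusion:
Individual areas: |A| = 27, |B| = 20.
|A∩B|: x∈[3,6], y∈[5,7] → 3·2 = 6.
|A ∪ B| = 47 − 6 = 41.00.

41.00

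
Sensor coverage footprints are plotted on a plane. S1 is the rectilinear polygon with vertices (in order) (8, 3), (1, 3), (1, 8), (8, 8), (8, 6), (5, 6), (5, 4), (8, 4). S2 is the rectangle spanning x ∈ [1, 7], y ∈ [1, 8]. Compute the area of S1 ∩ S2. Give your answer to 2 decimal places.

The intersection is the polygon with vertices (1,3), (1,8), (7,8), (7,6), (5,6), (5,4), (7,4), (7,3).
By the shoelace formula its area is 26.00.

26.00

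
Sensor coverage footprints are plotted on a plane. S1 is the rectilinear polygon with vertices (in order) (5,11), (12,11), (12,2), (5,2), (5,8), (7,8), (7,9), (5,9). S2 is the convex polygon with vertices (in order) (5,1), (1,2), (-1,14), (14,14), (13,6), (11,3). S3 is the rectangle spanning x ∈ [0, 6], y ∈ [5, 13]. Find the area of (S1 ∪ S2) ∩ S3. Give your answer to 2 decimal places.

47.25

The region (S1 ∪ S2) ∩ S3 is the polygon with vertices (0,8), (0,13), (6,13), (6,5), (0.5,5).
By the shoelace formula its area is 47.25.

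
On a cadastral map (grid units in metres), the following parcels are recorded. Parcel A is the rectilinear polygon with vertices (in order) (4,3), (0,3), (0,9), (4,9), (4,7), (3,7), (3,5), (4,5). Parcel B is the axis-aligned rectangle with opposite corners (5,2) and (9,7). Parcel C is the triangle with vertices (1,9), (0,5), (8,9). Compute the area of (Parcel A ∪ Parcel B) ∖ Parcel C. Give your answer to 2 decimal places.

|Parcel A ∪ Parcel B| = 42.
|(Parcel A ∪ Parcel B) ∩ Parcel C| = 9.75.
|(Parcel A ∪ Parcel B) ∖ Parcel C| = 42 − 9.75 = 32.25.

32.25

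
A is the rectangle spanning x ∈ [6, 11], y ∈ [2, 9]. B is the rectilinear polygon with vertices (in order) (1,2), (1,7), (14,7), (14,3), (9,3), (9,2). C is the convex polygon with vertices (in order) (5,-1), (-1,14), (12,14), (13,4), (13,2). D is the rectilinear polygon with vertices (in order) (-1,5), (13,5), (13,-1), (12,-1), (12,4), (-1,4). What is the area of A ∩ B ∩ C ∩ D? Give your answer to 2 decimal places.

5.00

The intersection is the polygon with vertices (6,5), (11,5), (11,4), (6,4).
By the shoelace formula its area is 5.00.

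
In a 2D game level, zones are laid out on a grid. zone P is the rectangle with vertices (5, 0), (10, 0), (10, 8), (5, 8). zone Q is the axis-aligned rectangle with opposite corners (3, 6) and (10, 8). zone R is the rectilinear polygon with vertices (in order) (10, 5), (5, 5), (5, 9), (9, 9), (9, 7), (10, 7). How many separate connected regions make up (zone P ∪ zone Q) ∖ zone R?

3

(zone P ∪ zone Q) ∖ zone R splits into 3 disjoint pieces (area 25, area 4, area 1).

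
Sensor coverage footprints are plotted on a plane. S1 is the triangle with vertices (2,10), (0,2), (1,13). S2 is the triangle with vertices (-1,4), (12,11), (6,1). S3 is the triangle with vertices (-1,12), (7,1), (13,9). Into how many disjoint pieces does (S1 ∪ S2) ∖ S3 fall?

3

(S1 ∪ S2) ∖ S3 splits into 3 disjoint pieces (area 19.862, area 1.2704, area 0.4573).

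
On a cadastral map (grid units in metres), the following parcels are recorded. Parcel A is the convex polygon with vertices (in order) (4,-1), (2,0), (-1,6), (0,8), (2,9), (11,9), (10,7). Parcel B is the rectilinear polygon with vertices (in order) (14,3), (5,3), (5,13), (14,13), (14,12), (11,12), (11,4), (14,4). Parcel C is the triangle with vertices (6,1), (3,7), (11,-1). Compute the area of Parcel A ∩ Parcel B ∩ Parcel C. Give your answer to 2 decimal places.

The intersection is the polygon with vertices (5,3), (5,5), (7,3).
By the shoelace formula its area is 2.00.

2.00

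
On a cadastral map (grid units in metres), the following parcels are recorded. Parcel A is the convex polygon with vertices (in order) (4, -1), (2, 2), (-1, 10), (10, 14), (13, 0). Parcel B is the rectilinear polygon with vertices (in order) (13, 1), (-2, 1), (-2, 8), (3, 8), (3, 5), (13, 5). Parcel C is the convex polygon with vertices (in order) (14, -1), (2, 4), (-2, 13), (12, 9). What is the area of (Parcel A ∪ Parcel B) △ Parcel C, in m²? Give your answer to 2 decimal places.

|Parcel A ∪ Parcel B| = 162.6548.
|(Parcel A ∪ Parcel B) ∩ Parcel C| = 97.0002.
|(Parcel A ∪ Parcel B) △ Parcel C| = 162.6548 + 110 − 194.0004 = 78.65.

78.65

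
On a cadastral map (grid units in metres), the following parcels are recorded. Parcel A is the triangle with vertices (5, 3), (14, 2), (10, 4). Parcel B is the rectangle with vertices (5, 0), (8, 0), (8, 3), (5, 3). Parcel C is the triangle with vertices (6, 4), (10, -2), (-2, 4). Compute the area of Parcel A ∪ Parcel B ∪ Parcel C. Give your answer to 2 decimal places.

31.84

By inclusion–exclusion:
Individual areas: |Parcel A| = 7, |Parcel B| = 9, |Parcel C| = 24.
|Parcel A∩Parcel B| = 0.5.
|Parcel A∩Parcel C| = 0.4118.
|Parcel B∩Parcel C| = 7.4167.
|Parcel A∩Parcel B∩Parcel C| = 0.1667.
|Parcel A ∪ Parcel B ∪ Parcel C| = 40 − 8.3284 + 0.1667 = 31.84.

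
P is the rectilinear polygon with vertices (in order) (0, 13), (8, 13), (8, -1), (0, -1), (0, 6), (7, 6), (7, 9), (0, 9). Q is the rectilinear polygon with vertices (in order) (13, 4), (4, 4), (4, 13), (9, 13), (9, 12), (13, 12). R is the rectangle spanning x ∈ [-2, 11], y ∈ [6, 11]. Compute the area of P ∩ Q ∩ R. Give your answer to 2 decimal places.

11.00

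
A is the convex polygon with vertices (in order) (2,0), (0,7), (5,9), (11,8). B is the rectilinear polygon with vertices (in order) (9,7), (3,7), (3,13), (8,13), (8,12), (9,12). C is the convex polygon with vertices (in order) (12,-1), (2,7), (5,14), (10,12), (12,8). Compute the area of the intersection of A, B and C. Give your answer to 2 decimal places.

The intersection is the polygon with vertices (9,8.333), (9,7), (3,7), (3,8.2), (5,9).
By the shoelace formula its area is 9.87.

9.87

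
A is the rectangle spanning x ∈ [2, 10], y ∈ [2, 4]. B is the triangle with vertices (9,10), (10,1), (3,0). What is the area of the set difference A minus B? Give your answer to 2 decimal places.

6.04

|A| = 16, |A∩B| = 9.9556.
|A ∖ B| = |A| − |A∩B| = 16 − 9.9556 = 6.04.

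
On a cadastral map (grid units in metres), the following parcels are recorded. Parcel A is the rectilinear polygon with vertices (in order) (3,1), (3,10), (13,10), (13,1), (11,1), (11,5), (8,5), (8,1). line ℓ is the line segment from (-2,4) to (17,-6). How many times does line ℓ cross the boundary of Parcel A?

2

The segment meets the boundary at (3.7,1), (3,1.368).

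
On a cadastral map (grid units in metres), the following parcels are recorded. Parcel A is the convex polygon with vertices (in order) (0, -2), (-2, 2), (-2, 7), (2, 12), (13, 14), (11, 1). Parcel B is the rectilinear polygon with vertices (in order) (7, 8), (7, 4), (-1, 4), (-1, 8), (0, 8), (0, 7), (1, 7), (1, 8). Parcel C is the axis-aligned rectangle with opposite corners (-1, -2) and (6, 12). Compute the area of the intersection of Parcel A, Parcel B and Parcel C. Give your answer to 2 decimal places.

The intersection is the polygon with vertices (-1,4), (-1,8), (0,8), (0,7), (1,7), (1,8), (6,8), (6,4).
By the shoelace formula its area is 27.00.

27.00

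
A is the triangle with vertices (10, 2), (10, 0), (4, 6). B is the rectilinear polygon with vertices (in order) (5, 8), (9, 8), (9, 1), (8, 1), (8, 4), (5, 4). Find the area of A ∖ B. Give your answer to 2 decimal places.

|A| = 6, |A∩B| = 2.3333.
|A ∖ B| = |A| − |A∩B| = 6 − 2.3333 = 3.67.

3.67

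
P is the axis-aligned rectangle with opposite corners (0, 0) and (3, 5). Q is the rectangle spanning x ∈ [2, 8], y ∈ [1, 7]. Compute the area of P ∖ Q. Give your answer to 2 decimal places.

11.00

|P∩Q|: x∈[2,3], y∈[1,5] → 1·4 = 4.
|P| = 15.
|P ∖ Q| = |P| − |P∩Q| = 15 − 4 = 11.00.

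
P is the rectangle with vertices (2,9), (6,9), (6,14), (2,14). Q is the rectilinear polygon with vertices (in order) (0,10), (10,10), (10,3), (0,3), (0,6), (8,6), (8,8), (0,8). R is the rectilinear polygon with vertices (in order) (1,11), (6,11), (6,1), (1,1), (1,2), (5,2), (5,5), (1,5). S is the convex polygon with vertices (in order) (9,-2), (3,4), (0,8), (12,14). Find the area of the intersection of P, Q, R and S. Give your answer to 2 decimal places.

3.00

The intersection is the polygon with vertices (6,10), (6,9), (2,9), (4,10).
By the shoelace formula its area is 3.00.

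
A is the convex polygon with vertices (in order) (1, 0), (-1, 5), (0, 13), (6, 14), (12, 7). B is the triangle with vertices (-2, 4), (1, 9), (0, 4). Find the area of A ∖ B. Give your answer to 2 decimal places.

105.57

|A| = 109.5, |A∩B| = 3.9316.
|A ∖ B| = |A| − |A∩B| = 109.5 − 3.9316 = 105.57.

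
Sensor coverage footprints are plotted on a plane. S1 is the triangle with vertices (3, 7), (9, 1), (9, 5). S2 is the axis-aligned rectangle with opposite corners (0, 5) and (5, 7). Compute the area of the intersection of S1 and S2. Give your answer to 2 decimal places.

1.33

The intersection is the polygon with vertices (3,7), (5,6.333), (5,5).
By the shoelace formula its area is 1.33.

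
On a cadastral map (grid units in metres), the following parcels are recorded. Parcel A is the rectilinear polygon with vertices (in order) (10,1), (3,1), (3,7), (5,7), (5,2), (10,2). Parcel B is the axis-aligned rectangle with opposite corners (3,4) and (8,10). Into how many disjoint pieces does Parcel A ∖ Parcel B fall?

Parcel A ∖ Parcel B is a single connected region.

1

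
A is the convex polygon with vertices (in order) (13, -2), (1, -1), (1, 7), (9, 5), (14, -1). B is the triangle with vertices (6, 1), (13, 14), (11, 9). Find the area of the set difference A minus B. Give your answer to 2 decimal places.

|A| = 77.5, |A∩B| = 0.7442.
|A ∖ B| = |A| − |A∩B| = 77.5 − 0.7442 = 76.76.

76.76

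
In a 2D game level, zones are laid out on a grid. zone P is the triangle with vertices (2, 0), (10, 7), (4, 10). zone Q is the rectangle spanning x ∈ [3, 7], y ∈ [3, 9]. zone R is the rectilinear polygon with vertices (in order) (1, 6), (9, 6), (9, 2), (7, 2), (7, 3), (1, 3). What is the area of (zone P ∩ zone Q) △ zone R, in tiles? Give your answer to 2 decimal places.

25.43

|zone P ∩ zone Q| = 21.0696.
|(zone P ∩ zone Q) ∩ zone R| = 10.8196.
|(zone P ∩ zone Q) △ zone R| = 21.0696 + 26 − 21.6393 = 25.43.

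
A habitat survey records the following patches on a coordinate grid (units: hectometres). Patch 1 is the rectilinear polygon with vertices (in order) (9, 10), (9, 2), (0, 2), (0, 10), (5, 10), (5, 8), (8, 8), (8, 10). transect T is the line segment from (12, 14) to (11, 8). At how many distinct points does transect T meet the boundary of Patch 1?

0

The segment lies entirely outside Patch 1 and never meets its boundary.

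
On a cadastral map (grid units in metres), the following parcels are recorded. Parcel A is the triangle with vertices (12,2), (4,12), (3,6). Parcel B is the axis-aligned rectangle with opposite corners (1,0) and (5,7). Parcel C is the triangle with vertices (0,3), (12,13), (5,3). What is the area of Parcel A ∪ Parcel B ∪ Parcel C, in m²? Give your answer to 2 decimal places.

62.25

By inclusion–exclusion:
Individual areas: |Parcel A| = 29, |Parcel B| = 28, |Parcel C| = 25.
|Parcel A∩Parcel B| = 2.8056.
|Parcel A∩Parcel C| = 8.5936.
|Parcel B∩Parcel C| = 9.9833.
|Parcel A∩Parcel B∩Parcel C| = 1.6367.
|Parcel A ∪ Parcel B ∪ Parcel C| = 82 − 21.3825 + 1.6367 = 62.25.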